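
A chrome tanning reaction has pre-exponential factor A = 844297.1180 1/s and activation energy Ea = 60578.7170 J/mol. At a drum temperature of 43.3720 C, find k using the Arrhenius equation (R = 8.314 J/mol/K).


T_K = T_C + 273.15 = 43.3720 + 273.15 = 316.5220 K
exponent = -Ea / (R * T_K) = -60578.7170 / (8.314 * 316.5220) = -23.0200
k = A * exp(exponent) = 844297.1180 * exp(-23.0200) = 8.4921e-05 1/s


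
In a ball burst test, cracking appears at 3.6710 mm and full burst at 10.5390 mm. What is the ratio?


Formula: Ratio = crack / burst
Substituting: Ratio = 3.6710 / 10.5390
Result: 0.3483


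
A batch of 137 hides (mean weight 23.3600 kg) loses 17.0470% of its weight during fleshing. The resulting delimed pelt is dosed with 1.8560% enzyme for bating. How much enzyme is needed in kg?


Total_raw = N * avg_wt = 137 * 23.3600 = 3200.3200 kg
Substrate = Total_raw * (1 - loss/100) = 3200.3200 * (1 - 17.0470/100) = 2654.7614 kg
Enzyme = Substrate * pct / 100 = 2654.7614 * 1.8560 / 100 = 49.2724 kg


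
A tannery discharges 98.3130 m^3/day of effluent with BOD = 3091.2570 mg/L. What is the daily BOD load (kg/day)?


Formula: BOD_load = volume * conc / 1000
Substituting: BOD_load = 98.3130 * 3091.2570 / 1000
Result: 303.9107 kg/day


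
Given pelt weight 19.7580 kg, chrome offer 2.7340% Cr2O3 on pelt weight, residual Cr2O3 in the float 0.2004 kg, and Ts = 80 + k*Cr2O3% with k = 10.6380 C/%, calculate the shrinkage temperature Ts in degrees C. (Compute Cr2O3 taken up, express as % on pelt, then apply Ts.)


Offered = pelt * offer_pct / 100 = 19.7580 * 2.7340 / 100 = 0.5402 kg
Uptake = offered - residual = 0.5402 - 0.2004 = 0.3398 kg
Cr2O3% on pelt = uptake / pelt * 100 = 0.3398 / 19.7580 * 100 = 1.7197 %
Ts = 80 + k * Cr2O3% = 80 + 10.6380 * 1.7197 = 98.2945 C


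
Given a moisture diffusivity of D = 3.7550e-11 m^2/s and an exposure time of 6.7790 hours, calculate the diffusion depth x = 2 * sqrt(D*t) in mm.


t = 6.7790 hr * 3600 = 24404.4000 s
D * t = 3.7550e-11 * 24404.4000 = 9.1639e-07
x = 2 * sqrt(D*t) = 2 * sqrt(9.1639e-07) = 0.00191456 m = 1.9146 mm


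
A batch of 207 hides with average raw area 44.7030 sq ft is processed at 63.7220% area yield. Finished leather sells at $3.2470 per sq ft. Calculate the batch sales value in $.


Raw_total = N * avg_area = 207 * 44.7030 = 9253.5210 sq ft
Finished = Raw_total * yield / 100 = 9253.5210 * 63.7220 / 100 = 5896.5287 sq ft
Value = Finished * price = 5896.5287 * 3.2470 = 19146.0285 $


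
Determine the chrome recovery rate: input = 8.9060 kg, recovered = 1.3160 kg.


Formula: Recovery = recovered / input * 100
Substituting: Recovery = 1.3160 / 8.9060 * 100
Result: 14.7766 %


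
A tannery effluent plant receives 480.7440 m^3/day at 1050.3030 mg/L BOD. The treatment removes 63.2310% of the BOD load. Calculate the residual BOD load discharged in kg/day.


Load_in = volume * conc / 1000 = 480.7440 * 1050.3030 / 1000 = 504.9269 kg/day
Removed = Load_in * eff / 100 = 504.9269 * 63.2310 / 100 = 319.2703 kg/day
Load_out = Load_in - Removed = 504.9269 - 319.2703 = 185.6566 kg/day


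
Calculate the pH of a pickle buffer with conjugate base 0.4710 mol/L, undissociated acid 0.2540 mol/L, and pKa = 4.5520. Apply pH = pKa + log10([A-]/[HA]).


ratio = [A-] / [HA] = 0.4710 / 0.2540 = 1.8543
log10(ratio) = 0.2682
pH = pKa + log10(ratio) = 4.5520 + 0.2682 = 4.8202


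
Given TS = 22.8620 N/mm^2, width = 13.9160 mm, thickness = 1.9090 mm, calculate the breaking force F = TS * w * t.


Formula: F = TS * w * t
Substituting: F = 22.8620 * 13.9160 * 1.9090
Result: 607.3438 N


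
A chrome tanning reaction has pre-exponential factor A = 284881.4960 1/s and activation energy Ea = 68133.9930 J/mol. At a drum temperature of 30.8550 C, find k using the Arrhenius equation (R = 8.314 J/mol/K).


T_K = T_C + 273.15 = 30.8550 + 273.15 = 304.0050 K
exponent = -Ea / (R * T_K) = -68133.9930 / (8.314 * 304.0050) = -26.9571
k = A * exp(exponent) = 284881.4960 * exp(-26.9571) = 5.5892e-07 1/s


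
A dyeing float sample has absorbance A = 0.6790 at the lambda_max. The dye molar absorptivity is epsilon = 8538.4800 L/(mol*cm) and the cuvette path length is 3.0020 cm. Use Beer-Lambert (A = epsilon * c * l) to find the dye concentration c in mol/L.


Formula: c = A / (epsilon * l)
Substituting: c = 0.6790 / (8538.4800 * 3.0020)
Result: 2.6490e-05 mol/L


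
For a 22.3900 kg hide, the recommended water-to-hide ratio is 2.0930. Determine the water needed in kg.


Formula: Water = hide_weight * ratio
Substituting: Water = 22.3900 * 2.0930
Result: 46.8623 kg


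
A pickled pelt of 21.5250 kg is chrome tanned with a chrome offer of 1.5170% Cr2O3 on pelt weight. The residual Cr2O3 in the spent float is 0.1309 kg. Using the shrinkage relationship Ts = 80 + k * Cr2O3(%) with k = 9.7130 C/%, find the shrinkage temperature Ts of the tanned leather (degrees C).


Offered = pelt * offer_pct / 100 = 21.5250 * 1.5170 / 100 = 0.3265 kg
Uptake = offered - residual = 0.3265 - 0.1309 = 0.1956 kg
Cr2O3% on pelt = uptake / pelt * 100 = 0.1956 / 21.5250 * 100 = 0.9089 %
Ts = 80 + k * Cr2O3% = 80 + 9.7130 * 0.9089 = 88.8279 C


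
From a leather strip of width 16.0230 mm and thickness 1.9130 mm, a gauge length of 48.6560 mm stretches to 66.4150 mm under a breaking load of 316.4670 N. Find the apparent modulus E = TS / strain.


TS = F / (w * t) = 316.4670 / (16.0230 * 1.9130) = 10.3245 N/mm^2
strain = (Lf - L0) / L0 = (66.4150 - 48.6560) / 48.6560 = 0.3650
E = TS / strain = 10.3245 / 0.3650 = 28.2870 N/mm^2


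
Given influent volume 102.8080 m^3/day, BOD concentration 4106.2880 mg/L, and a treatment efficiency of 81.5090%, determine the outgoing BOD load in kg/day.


Load_in = volume * conc / 1000 = 102.8080 * 4106.2880 / 1000 = 422.1593 kg/day
Removed = Load_in * eff / 100 = 422.1593 * 81.5090 / 100 = 344.0978 kg/day
Load_out = Load_in - Removed = 422.1593 - 344.0978 = 78.0615 kg/day


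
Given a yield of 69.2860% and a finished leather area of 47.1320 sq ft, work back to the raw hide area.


Formula: raw = finished * 100 / yield
Substituting: raw = 47.1320 * 100 / 69.2860
Result: 68.0253 sq ft


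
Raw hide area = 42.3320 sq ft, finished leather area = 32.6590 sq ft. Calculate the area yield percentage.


Formula: Yield = finished / raw * 100
Substituting: Yield = 32.6590 / 42.3320 * 100
Result: 77.1497 %


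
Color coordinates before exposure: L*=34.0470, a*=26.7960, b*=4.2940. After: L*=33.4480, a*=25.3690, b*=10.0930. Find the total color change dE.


dL = -0.5990, da = -1.4270, db = 5.7990
dE = sqrt((-0.5990)^2 + (-1.4270)^2 + 5.7990^2) = 6.0020


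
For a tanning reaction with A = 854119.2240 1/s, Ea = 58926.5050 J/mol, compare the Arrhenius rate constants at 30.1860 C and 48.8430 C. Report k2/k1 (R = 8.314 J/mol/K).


T1 = 30.1860 + 273.15 = 303.3360 K; T2 = 48.8430 + 273.15 = 321.9930 K
k1 = A * exp(-Ea/(R*T1)) = 854119.2240 * exp(-58926.5050/(8.314*303.3360)) = 6.0810e-05 1/s
k2 = A * exp(-Ea/(R*T2)) = 854119.2240 * exp(-58926.5050/(8.314*321.9930)) = 2.3547e-04 1/s
k2/k1 = 2.3547e-04 / 6.0810e-05 = 3.8723


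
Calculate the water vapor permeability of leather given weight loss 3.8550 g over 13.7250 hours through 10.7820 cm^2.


Formula: WVP = loss / (area * time)
Substituting: WVP = 3.8550 / (10.7820 * 13.7250)
Result: 0.0260503 g/(cm^2*hr)


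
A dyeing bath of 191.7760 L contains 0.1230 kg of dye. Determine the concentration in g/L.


Formula: Conc = dye_mass(kg) / volume(L) * 1000
Substituting: Conc = 0.1230 / 191.7760 * 1000
Result: 0.6414 g/L


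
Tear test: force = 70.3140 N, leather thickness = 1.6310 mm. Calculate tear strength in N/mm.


Formula: Tear strength = force / thickness
Substituting: Tear strength = 70.3140 / 1.6310
Result: 43.1110 N/mm


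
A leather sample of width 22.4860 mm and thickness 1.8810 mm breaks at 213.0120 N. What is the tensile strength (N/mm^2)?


Formula: TS = force / (width * thickness)
Substituting: TS = 213.0120 / (22.4860 * 1.8810)
Result: 5.0362 N/mm^2


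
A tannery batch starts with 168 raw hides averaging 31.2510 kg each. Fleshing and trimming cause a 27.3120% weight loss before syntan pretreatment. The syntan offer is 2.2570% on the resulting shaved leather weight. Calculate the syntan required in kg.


Total_raw = N * avg_wt = 168 * 31.2510 = 5250.1680 kg
Substrate = Total_raw * (1 - loss/100) = 5250.1680 * (1 - 27.3120/100) = 3816.2421 kg
Syntan = Substrate * pct / 100 = 3816.2421 * 2.2570 / 100 = 86.1326 kg


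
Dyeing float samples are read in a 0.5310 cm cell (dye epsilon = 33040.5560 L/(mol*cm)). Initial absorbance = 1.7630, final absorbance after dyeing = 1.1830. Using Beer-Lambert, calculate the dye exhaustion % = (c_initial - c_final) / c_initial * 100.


c_initial = A_i / (epsilon * l) = 1.7630 / (33040.5560 * 0.5310) = 1.0049e-04 mol/L
c_final = A_f / (epsilon * l) = 1.1830 / (33040.5560 * 0.5310) = 6.7428e-05 mol/L
Exhaustion = (c_initial - c_final) / c_initial * 100 = (1.0049e-04 - 6.7428e-05) / 1.0049e-04 * 100 = 32.8985 %


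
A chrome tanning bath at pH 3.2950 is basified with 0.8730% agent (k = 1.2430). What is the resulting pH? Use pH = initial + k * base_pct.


Formula: pH_final = pH_initial + k * base_pct
Substituting: pH_final = 3.2950 + 1.2430 * 0.8730
Result: 4.3801


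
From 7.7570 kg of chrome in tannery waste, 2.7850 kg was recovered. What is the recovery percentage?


Formula: Recovery = recovered / input * 100
Substituting: Recovery = 2.7850 / 7.7570 * 100
Result: 35.9031 %


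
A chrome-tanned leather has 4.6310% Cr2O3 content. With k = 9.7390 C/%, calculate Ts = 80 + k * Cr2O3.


Formula: Ts = 80 + k * Cr2O3
Substituting: Ts = 80 + 9.7390 * 4.6310
Result: 125.1013 C


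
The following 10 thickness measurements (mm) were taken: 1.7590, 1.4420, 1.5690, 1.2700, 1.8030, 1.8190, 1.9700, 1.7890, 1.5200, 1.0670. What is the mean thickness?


Formula: Average = sum / n
Substituting: Average = 16.0080 / 10
Result: 1.6008 mm


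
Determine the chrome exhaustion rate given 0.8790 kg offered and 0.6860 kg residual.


Formula: Uptake = (offered - residual) / offered * 100
Substituting: Uptake = (0.8790 - 0.6860) / 0.8790 * 100
Result: 21.9568 %


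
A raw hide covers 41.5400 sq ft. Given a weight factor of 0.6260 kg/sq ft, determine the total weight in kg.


Formula: Weight = area * weight_per_sqft
Substituting: Weight = 41.5400 * 0.6260
Result: 26.0040 kg


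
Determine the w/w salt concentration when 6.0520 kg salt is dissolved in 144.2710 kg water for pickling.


Formula: Conc = salt / (water + salt) * 100
Substituting: Conc = 6.0520 / (144.2710 + 6.0520) * 100
Result: 4.0260 %


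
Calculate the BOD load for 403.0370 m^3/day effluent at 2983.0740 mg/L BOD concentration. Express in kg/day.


Formula: BOD_load = volume * conc / 1000
Substituting: BOD_load = 403.0370 * 2983.0740 / 1000
Result: 1202.2892 kg/day


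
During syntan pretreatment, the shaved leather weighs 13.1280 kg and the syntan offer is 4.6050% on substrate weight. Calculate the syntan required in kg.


Formula: Syntan = substrate * pct / 100
Substituting: Syntan = 13.1280 * 4.6050 / 100
Result: 0.6045 kg


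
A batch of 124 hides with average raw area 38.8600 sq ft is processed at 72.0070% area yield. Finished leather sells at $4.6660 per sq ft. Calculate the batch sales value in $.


Raw_total = N * avg_area = 124 * 38.8600 = 4818.6400 sq ft
Finished = Raw_total * yield / 100 = 4818.6400 * 72.0070 / 100 = 3469.7581 sq ft
Value = Finished * price = 3469.7581 * 4.6660 = 16189.8913 $


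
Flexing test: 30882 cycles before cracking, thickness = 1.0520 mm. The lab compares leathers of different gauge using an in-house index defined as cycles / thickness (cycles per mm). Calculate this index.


Formula: Index = cycles / thickness
Substituting: Index = 30882 / 1.0520
Result: 29355.5133 cycles/mm


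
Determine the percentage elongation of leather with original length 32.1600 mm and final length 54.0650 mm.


Formula: Elongation = (Lf - L0) / L0 * 100
Substituting: Elongation = (54.0650 - 32.1600) / 32.1600 * 100
Result: 68.1126 %


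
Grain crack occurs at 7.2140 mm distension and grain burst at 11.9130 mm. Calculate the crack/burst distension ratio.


Formula: Ratio = crack / burst
Substituting: Ratio = 7.2140 / 11.9130
Result: 0.6056


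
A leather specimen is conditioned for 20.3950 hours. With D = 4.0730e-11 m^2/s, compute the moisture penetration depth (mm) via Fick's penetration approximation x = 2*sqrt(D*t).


t = 20.3950 hr * 3600 = 73422.0000 s
D * t = 4.0730e-11 * 73422.0000 = 2.9905e-06
x = 2 * sqrt(D*t) = 2 * sqrt(2.9905e-06) = 0.0034586 m = 3.4586 mm


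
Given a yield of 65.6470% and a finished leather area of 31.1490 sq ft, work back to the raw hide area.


Formula: raw = finished * 100 / yield
Substituting: raw = 31.1490 * 100 / 65.6470
Result: 47.4492 sq ft


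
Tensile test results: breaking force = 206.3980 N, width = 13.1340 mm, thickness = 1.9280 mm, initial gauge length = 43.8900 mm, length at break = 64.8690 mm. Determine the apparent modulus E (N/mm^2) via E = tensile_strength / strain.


TS = F / (w * t) = 206.3980 / (13.1340 * 1.9280) = 8.1508 N/mm^2
strain = (Lf - L0) / L0 = (64.8690 - 43.8900) / 43.8900 = 0.4780
E = TS / strain = 8.1508 / 0.4780 = 17.0523 N/mm^2


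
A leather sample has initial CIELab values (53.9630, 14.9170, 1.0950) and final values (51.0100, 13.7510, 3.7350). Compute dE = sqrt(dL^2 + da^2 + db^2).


dL = -2.9530, da = -1.1660, db = 2.6400
dE = sqrt((-2.9530)^2 + (-1.1660)^2 + 2.6400^2) = 4.1291


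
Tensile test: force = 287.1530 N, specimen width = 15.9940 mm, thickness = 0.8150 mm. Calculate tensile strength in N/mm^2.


Formula: TS = force / (width * thickness)
Substituting: TS = 287.1530 / (15.9940 * 0.8150)
Result: 22.0292 N/mm^2


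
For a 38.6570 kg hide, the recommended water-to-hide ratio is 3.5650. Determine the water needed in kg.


Formula: Water = hide_weight * ratio
Substituting: Water = 38.6570 * 3.5650
Result: 137.8122 kg


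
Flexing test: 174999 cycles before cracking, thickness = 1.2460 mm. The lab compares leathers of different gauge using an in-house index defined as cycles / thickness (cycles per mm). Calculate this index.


Formula: Index = cycles / thickness
Substituting: Index = 174999 / 1.2460
Result: 140448.6356 cycles/mm


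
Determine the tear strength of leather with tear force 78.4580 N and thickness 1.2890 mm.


Formula: Tear strength = force / thickness
Substituting: Tear strength = 78.4580 / 1.2890
Result: 60.8673 N/mm


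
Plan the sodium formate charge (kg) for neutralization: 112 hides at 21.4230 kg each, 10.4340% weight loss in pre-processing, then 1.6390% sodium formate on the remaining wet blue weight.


Total_raw = N * avg_wt = 112 * 21.4230 = 2399.3760 kg
Substrate = Total_raw * (1 - loss/100) = 2399.3760 * (1 - 10.4340/100) = 2149.0251 kg
Neutralizer = Substrate * pct / 100 = 2149.0251 * 1.6390 / 100 = 35.2225 kg


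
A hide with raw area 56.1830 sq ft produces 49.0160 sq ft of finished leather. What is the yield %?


Formula: Yield = finished / raw * 100
Substituting: Yield = 49.0160 / 56.1830 * 100
Result: 87.2435 %


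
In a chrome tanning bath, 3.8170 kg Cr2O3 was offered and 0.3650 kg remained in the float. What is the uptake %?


Formula: Uptake = (offered - residual) / offered * 100
Substituting: Uptake = (3.8170 - 0.3650) / 3.8170 * 100
Result: 90.4375 %


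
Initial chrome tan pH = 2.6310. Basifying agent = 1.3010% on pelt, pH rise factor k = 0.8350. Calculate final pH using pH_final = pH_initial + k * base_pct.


Formula: pH_final = pH_initial + k * base_pct
Substituting: pH_final = 2.6310 + 0.8350 * 1.3010
Result: 3.7173


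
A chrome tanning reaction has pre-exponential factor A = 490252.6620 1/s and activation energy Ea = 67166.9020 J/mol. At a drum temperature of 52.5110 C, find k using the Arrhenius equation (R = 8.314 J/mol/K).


T_K = T_C + 273.15 = 52.5110 + 273.15 = 325.6610 K
exponent = -Ea / (R * T_K) = -67166.9020 / (8.314 * 325.6610) = -24.8073
k = A * exp(exponent) = 490252.6620 * exp(-24.8073) = 8.2555e-06 1/s


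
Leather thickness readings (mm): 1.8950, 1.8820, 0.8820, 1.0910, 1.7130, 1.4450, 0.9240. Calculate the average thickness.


Formula: Average = sum / n
Substituting: Average = 9.8320 / 7
Result: 1.4046 mm


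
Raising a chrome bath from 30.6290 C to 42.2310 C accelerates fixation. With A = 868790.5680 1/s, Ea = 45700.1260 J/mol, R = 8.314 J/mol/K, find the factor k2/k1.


T1 = 30.6290 + 273.15 = 303.7790 K; T2 = 42.2310 + 273.15 = 315.3810 K
k1 = A * exp(-Ea/(R*T1)) = 868790.5680 * exp(-45700.1260/(8.314*303.7790)) = 0.012037 1/s
k2 = A * exp(-Ea/(R*T2)) = 868790.5680 * exp(-45700.1260/(8.314*315.3810)) = 0.0234211 1/s
k2/k1 = 0.0234211 / 0.012037 = 1.9458


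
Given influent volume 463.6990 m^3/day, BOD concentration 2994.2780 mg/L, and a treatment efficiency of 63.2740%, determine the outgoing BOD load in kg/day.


Load_in = volume * conc / 1000 = 463.6990 * 2994.2780 / 1000 = 1388.4437 kg/day
Removed = Load_in * eff / 100 = 1388.4437 * 63.2740 / 100 = 878.5239 kg/day
Load_out = Load_in - Removed = 1388.4437 - 878.5239 = 509.9198 kg/day


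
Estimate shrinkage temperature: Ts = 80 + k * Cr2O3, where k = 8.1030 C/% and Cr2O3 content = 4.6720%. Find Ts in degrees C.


Formula: Ts = 80 + k * Cr2O3
Substituting: Ts = 80 + 8.1030 * 4.6720
Result: 117.8572 C


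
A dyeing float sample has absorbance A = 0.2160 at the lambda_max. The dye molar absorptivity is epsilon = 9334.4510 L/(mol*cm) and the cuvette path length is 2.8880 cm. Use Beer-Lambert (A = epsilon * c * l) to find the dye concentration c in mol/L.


Formula: c = A / (epsilon * l)
Substituting: c = 0.2160 / (9334.4510 * 2.8880)
Result: 8.0125e-06 mol/L


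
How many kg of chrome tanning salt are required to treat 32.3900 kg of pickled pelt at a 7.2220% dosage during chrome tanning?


Formula: Chrome = substrate * pct / 100
Substituting: Chrome = 32.3900 * 7.2220 / 100
Result: 2.3392 kg


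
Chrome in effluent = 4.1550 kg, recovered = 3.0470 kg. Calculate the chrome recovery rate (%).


Formula: Recovery = recovered / input * 100
Substituting: Recovery = 3.0470 / 4.1550 * 100
Result: 73.3333 %


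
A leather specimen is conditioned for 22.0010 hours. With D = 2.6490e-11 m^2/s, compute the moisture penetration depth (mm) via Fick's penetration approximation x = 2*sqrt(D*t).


t = 22.0010 hr * 3600 = 79203.6000 s
D * t = 2.6490e-11 * 79203.6000 = 2.0981e-06
x = 2 * sqrt(D*t) = 2 * sqrt(2.0981e-06) = 0.00289697 m = 2.8970 mm


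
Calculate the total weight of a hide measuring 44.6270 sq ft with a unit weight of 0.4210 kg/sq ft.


Formula: Weight = area * weight_per_sqft
Substituting: Weight = 44.6270 * 0.4210
Result: 18.7880 kg


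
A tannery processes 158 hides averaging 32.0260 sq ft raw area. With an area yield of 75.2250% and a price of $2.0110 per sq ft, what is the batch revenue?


Raw_total = N * avg_area = 158 * 32.0260 = 5060.1080 sq ft
Finished = Raw_total * yield / 100 = 5060.1080 * 75.2250 / 100 = 3806.4662 sq ft
Value = Finished * price = 3806.4662 * 2.0110 = 7654.8036 $


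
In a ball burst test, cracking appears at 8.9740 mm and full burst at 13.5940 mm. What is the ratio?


Formula: Ratio = crack / burst
Substituting: Ratio = 8.9740 / 13.5940
Result: 0.6601


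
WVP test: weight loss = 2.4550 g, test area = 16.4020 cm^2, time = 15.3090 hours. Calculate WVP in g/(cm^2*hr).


Formula: WVP = loss / (area * time)
Substituting: WVP = 2.4550 / (16.4020 * 15.3090)
Result: 0.00977705 g/(cm^2*hr)


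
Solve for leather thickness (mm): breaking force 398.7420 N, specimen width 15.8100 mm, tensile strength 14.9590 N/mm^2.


Formula: t = F / (TS * w)
Substituting: t = 398.7420 / (14.9590 * 15.8100)
Result: 1.6860 mm


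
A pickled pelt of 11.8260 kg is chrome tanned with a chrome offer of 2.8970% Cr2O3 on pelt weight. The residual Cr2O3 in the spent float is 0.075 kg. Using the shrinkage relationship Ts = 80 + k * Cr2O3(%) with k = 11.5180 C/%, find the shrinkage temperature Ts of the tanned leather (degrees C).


Offered = pelt * offer_pct / 100 = 11.8260 * 2.8970 / 100 = 0.3426 kg
Uptake = offered - residual = 0.3426 - 0.075 = 0.2676 kg
Cr2O3% on pelt = uptake / pelt * 100 = 0.2676 / 11.8260 * 100 = 2.2628 %
Ts = 80 + k * Cr2O3% = 80 + 11.5180 * 2.2628 = 106.0630 C


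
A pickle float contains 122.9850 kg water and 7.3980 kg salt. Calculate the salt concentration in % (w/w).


Formula: Conc = salt / (water + salt) * 100
Substituting: Conc = 7.3980 / (122.9850 + 7.3980) * 100
Result: 5.6741 %


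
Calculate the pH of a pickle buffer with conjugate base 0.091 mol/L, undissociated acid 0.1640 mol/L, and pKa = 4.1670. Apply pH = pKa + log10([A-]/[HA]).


ratio = [A-] / [HA] = 0.091 / 0.1640 = 0.5549
log10(ratio) = -0.2558
pH = pKa + log10(ratio) = 4.1670 - 0.2558 = 3.9112


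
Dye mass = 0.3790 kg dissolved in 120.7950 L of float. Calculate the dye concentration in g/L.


Formula: Conc = dye_mass(kg) / volume(L) * 1000
Substituting: Conc = 0.3790 / 120.7950 * 1000
Result: 3.1375 g/L


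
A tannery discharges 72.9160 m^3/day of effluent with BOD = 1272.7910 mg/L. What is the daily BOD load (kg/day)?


Formula: BOD_load = volume * conc / 1000
Substituting: BOD_load = 72.9160 * 1272.7910 / 1000
Result: 92.8068 kg/day


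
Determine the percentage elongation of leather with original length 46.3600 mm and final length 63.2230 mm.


Formula: Elongation = (Lf - L0) / L0 * 100
Substituting: Elongation = (63.2230 - 46.3600) / 46.3600 * 100
Result: 36.3740 %


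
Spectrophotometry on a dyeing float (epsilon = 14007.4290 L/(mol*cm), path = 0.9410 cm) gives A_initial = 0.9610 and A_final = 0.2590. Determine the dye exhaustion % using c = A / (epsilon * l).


c_initial = A_i / (epsilon * l) = 0.9610 / (14007.4290 * 0.9410) = 7.2908e-05 mol/L
c_final = A_f / (epsilon * l) = 0.2590 / (14007.4290 * 0.9410) = 1.9650e-05 mol/L
Exhaustion = (c_initial - c_final) / c_initial * 100 = (7.2908e-05 - 1.9650e-05) / 7.2908e-05 * 100 = 73.0489 %


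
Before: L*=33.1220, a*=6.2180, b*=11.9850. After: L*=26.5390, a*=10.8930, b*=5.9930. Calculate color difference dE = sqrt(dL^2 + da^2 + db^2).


dL = -6.5830, da = 4.6750, db = -5.9920
dE = sqrt((-6.5830)^2 + 4.6750^2 + (-5.9920)^2) = 10.0546


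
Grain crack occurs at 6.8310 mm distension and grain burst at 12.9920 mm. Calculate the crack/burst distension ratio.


Formula: Ratio = crack / burst
Substituting: Ratio = 6.8310 / 12.9920
Result: 0.5258


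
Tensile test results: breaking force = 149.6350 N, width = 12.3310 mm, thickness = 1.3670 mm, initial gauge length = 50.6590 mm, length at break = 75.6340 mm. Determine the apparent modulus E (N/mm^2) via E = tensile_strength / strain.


TS = F / (w * t) = 149.6350 / (12.3310 * 1.3670) = 8.8770 N/mm^2
strain = (Lf - L0) / L0 = (75.6340 - 50.6590) / 50.6590 = 0.4930
E = TS / strain = 8.8770 / 0.4930 = 18.0060 N/mm^2


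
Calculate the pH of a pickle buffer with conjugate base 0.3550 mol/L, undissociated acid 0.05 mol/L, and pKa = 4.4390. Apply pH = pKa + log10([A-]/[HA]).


ratio = [A-] / [HA] = 0.3550 / 0.05 = 7.1000
log10(ratio) = 0.8513
pH = pKa + log10(ratio) = 4.4390 + 0.8513 = 5.2903


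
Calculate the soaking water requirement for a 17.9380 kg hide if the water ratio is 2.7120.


Formula: Water = hide_weight * ratio
Substituting: Water = 17.9380 * 2.7120
Result: 48.6479 kg


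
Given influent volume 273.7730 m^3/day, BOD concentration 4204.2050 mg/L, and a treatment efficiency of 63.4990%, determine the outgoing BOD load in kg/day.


Load_in = volume * conc / 1000 = 273.7730 * 4204.2050 / 1000 = 1150.9978 kg/day
Removed = Load_in * eff / 100 = 1150.9978 * 63.4990 / 100 = 730.8721 kg/day
Load_out = Load_in - Removed = 1150.9978 - 730.8721 = 420.1257 kg/day


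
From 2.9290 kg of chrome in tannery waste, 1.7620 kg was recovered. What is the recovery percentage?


Formula: Recovery = recovered / input * 100
Substituting: Recovery = 1.7620 / 2.9290 * 100
Result: 60.1571 %


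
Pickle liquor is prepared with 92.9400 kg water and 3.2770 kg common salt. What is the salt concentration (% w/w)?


Formula: Conc = salt / (water + salt) * 100
Substituting: Conc = 3.2770 / (92.9400 + 3.2770) * 100
Result: 3.4058 %


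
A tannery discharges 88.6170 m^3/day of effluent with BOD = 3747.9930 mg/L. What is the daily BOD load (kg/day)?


Formula: BOD_load = volume * conc / 1000
Substituting: BOD_load = 88.6170 * 3747.9930 / 1000
Result: 332.1359 kg/day


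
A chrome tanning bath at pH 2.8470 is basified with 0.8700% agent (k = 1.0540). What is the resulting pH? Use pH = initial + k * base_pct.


Formula: pH_final = pH_initial + k * base_pct
Substituting: pH_final = 2.8470 + 1.0540 * 0.8700
Result: 3.7640


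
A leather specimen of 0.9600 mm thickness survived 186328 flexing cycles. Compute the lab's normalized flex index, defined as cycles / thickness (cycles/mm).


Formula: Index = cycles / thickness
Substituting: Index = 186328 / 0.9600
Result: 194091.6667 cycles/mm


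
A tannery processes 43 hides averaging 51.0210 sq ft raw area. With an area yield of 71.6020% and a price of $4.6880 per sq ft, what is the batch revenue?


Raw_total = N * avg_area = 43 * 51.0210 = 2193.9030 sq ft
Finished = Raw_total * yield / 100 = 2193.9030 * 71.6020 / 100 = 1570.8784 sq ft
Value = Finished * price = 1570.8784 * 4.6880 = 7364.2781 $


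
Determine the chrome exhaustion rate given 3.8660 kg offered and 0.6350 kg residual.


Formula: Uptake = (offered - residual) / offered * 100
Substituting: Uptake = (3.8660 - 0.6350) / 3.8660 * 100
Result: 83.5748 %


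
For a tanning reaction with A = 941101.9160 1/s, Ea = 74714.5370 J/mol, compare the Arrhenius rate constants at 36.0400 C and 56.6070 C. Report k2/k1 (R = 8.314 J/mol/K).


T1 = 36.0400 + 273.15 = 309.1900 K; T2 = 56.6070 + 273.15 = 329.7570 K
k1 = A * exp(-Ea/(R*T1)) = 941101.9160 * exp(-74714.5370/(8.314*309.1900)) = 2.2433e-07 1/s
k2 = A * exp(-Ea/(R*T2)) = 941101.9160 * exp(-74714.5370/(8.314*329.7570)) = 1.3746e-06 1/s
k2/k1 = 1.3746e-06 / 2.2433e-07 = 6.1275


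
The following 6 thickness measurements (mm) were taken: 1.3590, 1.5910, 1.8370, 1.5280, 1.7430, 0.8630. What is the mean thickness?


Formula: Average = sum / n
Substituting: Average = 8.9210 / 6
Result: 1.4868 mm


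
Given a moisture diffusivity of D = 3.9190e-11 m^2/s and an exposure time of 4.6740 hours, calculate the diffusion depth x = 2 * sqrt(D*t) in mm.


t = 4.6740 hr * 3600 = 16826.4000 s
D * t = 3.9190e-11 * 16826.4000 = 6.5943e-07
x = 2 * sqrt(D*t) = 2 * sqrt(6.5943e-07) = 0.0016241 m = 1.6241 mm


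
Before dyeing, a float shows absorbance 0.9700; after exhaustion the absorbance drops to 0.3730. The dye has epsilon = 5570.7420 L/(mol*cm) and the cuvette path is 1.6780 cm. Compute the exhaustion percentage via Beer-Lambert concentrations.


c_initial = A_i / (epsilon * l) = 0.9700 / (5570.7420 * 1.6780) = 1.0377e-04 mol/L
c_final = A_f / (epsilon * l) = 0.3730 / (5570.7420 * 1.6780) = 3.9903e-05 mol/L
Exhaustion = (c_initial - c_final) / c_initial * 100 = (1.0377e-04 - 3.9903e-05) / 1.0377e-04 * 100 = 61.5464 %


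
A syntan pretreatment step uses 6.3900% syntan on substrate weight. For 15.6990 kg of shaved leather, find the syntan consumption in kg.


Formula: Syntan = substrate * pct / 100
Substituting: Syntan = 15.6990 * 6.3900 / 100
Result: 1.0032 kg


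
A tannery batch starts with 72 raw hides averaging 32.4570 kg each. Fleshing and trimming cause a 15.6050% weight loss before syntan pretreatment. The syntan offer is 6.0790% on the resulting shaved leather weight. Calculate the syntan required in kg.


Total_raw = N * avg_wt = 72 * 32.4570 = 2336.9040 kg
Substrate = Total_raw * (1 - loss/100) = 2336.9040 * (1 - 15.6050/100) = 1972.2301 kg
Syntan = Substrate * pct / 100 = 1972.2301 * 6.0790 / 100 = 119.8919 kg


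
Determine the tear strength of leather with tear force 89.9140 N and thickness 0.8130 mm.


Formula: Tear strength = force / thickness
Substituting: Tear strength = 89.9140 / 0.8130
Result: 110.5953 N/mm


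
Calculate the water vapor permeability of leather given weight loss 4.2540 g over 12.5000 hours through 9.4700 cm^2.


Formula: WVP = loss / (area * time)
Substituting: WVP = 4.2540 / (9.4700 * 12.5000)
Result: 0.0359366 g/(cm^2*hr)


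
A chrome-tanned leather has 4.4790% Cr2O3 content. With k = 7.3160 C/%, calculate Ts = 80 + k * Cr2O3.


Formula: Ts = 80 + k * Cr2O3
Substituting: Ts = 80 + 7.3160 * 4.4790
Result: 112.7684 C


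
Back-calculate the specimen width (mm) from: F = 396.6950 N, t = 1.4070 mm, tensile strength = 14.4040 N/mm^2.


Formula: w = F / (TS * t)
Substituting: w = 396.6950 / (14.4040 * 1.4070)
Result: 19.5740 mm


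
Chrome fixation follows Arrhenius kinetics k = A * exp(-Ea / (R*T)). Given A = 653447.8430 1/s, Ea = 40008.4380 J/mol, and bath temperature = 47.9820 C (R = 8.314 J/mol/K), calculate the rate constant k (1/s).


T_K = T_C + 273.15 = 47.9820 + 273.15 = 321.1320 K
exponent = -Ea / (R * T_K) = -40008.4380 / (8.314 * 321.1320) = -14.9850
k = A * exp(exponent) = 653447.8430 * exp(-14.9850) = 0.2029 1/s


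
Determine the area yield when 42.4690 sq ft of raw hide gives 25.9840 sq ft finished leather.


Formula: Yield = finished / raw * 100
Substituting: Yield = 25.9840 / 42.4690 * 100
Result: 61.1835 %


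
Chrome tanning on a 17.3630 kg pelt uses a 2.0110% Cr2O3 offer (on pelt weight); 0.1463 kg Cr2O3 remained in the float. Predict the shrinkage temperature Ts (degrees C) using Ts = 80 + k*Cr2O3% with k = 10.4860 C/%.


Offered = pelt * offer_pct / 100 = 17.3630 * 2.0110 / 100 = 0.3492 kg
Uptake = offered - residual = 0.3492 - 0.1463 = 0.2029 kg
Cr2O3% on pelt = uptake / pelt * 100 = 0.2029 / 17.3630 * 100 = 1.1684 %
Ts = 80 + k * Cr2O3% = 80 + 10.4860 * 1.1684 = 92.2519 C


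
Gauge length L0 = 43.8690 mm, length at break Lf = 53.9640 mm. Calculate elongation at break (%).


Formula: Elongation = (Lf - L0) / L0 * 100
Substituting: Elongation = (53.9640 - 43.8690) / 43.8690 * 100
Result: 23.0117 %


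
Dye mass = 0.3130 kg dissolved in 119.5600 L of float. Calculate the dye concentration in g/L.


Formula: Conc = dye_mass(kg) / volume(L) * 1000
Substituting: Conc = 0.3130 / 119.5600 * 1000
Result: 2.6179 g/L


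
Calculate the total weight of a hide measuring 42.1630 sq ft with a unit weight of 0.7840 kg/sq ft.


Formula: Weight = area * weight_per_sqft
Substituting: Weight = 42.1630 * 0.7840
Result: 33.0558 kg


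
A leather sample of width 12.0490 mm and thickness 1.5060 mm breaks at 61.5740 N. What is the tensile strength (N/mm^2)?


Formula: TS = force / (width * thickness)
Substituting: TS = 61.5740 / (12.0490 * 1.5060)
Result: 3.3933 N/mm^2


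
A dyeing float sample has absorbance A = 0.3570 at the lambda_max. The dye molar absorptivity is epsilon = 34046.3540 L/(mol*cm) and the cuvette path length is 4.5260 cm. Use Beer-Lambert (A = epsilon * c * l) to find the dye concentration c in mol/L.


Formula: c = A / (epsilon * l)
Substituting: c = 0.3570 / (34046.3540 * 4.5260)
Result: 2.3168e-06 mol/L


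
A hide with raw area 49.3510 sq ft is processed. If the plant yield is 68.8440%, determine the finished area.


Formula: finished = raw * yield / 100
Substituting: finished = 49.3510 * 68.8440 / 100
Result: 33.9752 sq ft


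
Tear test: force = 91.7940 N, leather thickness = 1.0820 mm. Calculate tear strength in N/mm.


Formula: Tear strength = force / thickness
Substituting: Tear strength = 91.7940 / 1.0820
Result: 84.8373 N/mm


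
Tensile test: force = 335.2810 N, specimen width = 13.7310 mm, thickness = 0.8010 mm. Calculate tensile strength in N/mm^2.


Formula: TS = force / (width * thickness)
Substituting: TS = 335.2810 / (13.7310 * 0.8010)
Result: 30.4842 N/mm^2


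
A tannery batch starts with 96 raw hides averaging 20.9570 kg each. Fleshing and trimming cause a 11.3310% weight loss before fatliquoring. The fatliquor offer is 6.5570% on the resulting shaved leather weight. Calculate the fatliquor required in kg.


Total_raw = N * avg_wt = 96 * 20.9570 = 2011.8720 kg
Substrate = Total_raw * (1 - loss/100) = 2011.8720 * (1 - 11.3310/100) = 1783.9068 kg
Fat = Substrate * pct / 100 = 1783.9068 * 6.5570 / 100 = 116.9708 kg


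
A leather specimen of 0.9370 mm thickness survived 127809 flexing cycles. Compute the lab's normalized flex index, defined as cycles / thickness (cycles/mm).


Formula: Index = cycles / thickness
Substituting: Index = 127809 / 0.9370
Result: 136402.3479 cycles/mm


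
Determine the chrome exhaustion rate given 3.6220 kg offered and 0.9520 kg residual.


Formula: Uptake = (offered - residual) / offered * 100
Substituting: Uptake = (3.6220 - 0.9520) / 3.6220 * 100
Result: 73.7162 %


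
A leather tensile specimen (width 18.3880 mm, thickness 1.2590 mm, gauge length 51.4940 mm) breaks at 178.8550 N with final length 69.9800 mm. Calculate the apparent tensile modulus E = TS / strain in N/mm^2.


TS = F / (w * t) = 178.8550 / (18.3880 * 1.2590) = 7.7258 N/mm^2
strain = (Lf - L0) / L0 = (69.9800 - 51.4940) / 51.4940 = 0.3590
E = TS / strain = 7.7258 / 0.3590 = 21.5206 N/mm^2


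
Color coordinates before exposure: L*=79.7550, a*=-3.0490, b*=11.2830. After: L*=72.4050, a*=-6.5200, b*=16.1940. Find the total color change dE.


dL = -7.3500, da = -3.4710, db = 4.9110
dE = sqrt((-7.3500)^2 + (-3.4710)^2 + 4.9110^2) = 9.4968


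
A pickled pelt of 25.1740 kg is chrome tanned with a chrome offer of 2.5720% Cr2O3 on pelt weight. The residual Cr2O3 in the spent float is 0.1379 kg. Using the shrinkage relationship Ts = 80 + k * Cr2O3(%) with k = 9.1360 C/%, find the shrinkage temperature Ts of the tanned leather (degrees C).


Offered = pelt * offer_pct / 100 = 25.1740 * 2.5720 / 100 = 0.6475 kg
Uptake = offered - residual = 0.6475 - 0.1379 = 0.5096 kg
Cr2O3% on pelt = uptake / pelt * 100 = 0.5096 / 25.1740 * 100 = 2.0242 %
Ts = 80 + k * Cr2O3% = 80 + 9.1360 * 2.0242 = 98.4932 C


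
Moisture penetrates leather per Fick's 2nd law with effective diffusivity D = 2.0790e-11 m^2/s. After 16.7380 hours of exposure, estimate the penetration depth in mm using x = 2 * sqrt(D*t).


t = 16.7380 hr * 3600 = 60256.8000 s
D * t = 2.0790e-11 * 60256.8000 = 1.2527e-06
x = 2 * sqrt(D*t) = 2 * sqrt(1.2527e-06) = 0.00223852 m = 2.2385 mm


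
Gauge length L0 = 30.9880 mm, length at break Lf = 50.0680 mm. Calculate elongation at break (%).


Formula: Elongation = (Lf - L0) / L0 * 100
Substituting: Elongation = (50.0680 - 30.9880) / 30.9880 * 100
Result: 61.5722 %


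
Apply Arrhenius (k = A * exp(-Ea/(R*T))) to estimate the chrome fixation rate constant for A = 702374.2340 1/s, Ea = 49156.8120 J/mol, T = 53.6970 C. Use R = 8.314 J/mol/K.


T_K = T_C + 273.15 = 53.6970 + 273.15 = 326.8470 K
exponent = -Ea / (R * T_K) = -49156.8120 / (8.314 * 326.8470) = -18.0896
k = A * exp(exponent) = 702374.2340 * exp(-18.0896) = 0.00978028 1/s


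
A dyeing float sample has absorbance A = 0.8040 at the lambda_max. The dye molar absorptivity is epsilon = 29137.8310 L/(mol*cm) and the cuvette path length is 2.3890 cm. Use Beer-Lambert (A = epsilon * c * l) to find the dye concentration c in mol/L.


Formula: c = A / (epsilon * l)
Substituting: c = 0.8040 / (29137.8310 * 2.3890)
Result: 1.1550e-05 mol/L


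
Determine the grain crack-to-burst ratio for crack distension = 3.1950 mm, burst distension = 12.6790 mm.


Formula: Ratio = crack / burst
Substituting: Ratio = 3.1950 / 12.6790
Result: 0.2520


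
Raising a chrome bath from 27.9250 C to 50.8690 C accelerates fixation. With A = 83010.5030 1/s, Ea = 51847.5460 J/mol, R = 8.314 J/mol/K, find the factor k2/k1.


T1 = 27.9250 + 273.15 = 301.0750 K; T2 = 50.8690 + 273.15 = 324.0190 K
k1 = A * exp(-Ea/(R*T1)) = 83010.5030 * exp(-51847.5460/(8.314*301.0750)) = 8.3865e-05 1/s
k2 = A * exp(-Ea/(R*T2)) = 83010.5030 * exp(-51847.5460/(8.314*324.0190)) = 3.6355e-04 1/s
k2/k1 = 3.6355e-04 / 8.3865e-05 = 4.3349


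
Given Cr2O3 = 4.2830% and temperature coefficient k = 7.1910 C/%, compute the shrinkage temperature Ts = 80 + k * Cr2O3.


Formula: Ts = 80 + k * Cr2O3
Substituting: Ts = 80 + 7.1910 * 4.2830
Result: 110.7991 C


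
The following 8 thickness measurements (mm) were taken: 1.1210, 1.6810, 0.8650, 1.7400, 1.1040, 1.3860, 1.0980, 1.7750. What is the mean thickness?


Formula: Average = sum / n
Substituting: Average = 10.7700 / 8
Result: 1.3462 mm


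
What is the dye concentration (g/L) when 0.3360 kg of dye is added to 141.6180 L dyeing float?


Formula: Conc = dye_mass(kg) / volume(L) * 1000
Substituting: Conc = 0.3360 / 141.6180 * 1000
Result: 2.3726 g/L


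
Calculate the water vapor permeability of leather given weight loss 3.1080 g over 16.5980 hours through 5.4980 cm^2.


Formula: WVP = loss / (area * time)
Substituting: WVP = 3.1080 / (5.4980 * 16.5980)
Result: 0.0340581 g/(cm^2*hr)


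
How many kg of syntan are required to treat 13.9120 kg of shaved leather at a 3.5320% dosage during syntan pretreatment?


Formula: Syntan = substrate * pct / 100
Substituting: Syntan = 13.9120 * 3.5320 / 100
Result: 0.4914 kg


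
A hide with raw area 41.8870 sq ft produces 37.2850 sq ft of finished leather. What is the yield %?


Formula: Yield = finished / raw * 100
Substituting: Yield = 37.2850 / 41.8870 * 100
Result: 89.0133 %


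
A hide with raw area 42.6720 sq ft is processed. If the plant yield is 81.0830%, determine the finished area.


Formula: finished = raw * yield / 100
Substituting: finished = 42.6720 * 81.0830 / 100
Result: 34.5997 sq ft


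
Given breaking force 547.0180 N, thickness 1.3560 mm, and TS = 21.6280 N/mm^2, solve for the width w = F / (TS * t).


Formula: w = F / (TS * t)
Substituting: w = 547.0180 / (21.6280 * 1.3560)
Result: 18.6520 mm


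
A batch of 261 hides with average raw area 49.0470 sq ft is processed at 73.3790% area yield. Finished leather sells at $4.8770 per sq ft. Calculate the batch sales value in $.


Raw_total = N * avg_area = 261 * 49.0470 = 12801.2670 sq ft
Finished = Raw_total * yield / 100 = 12801.2670 * 73.3790 / 100 = 9393.4417 sq ft
Value = Finished * price = 9393.4417 * 4.8770 = 45811.8152 $


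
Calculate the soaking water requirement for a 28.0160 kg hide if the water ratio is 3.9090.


Formula: Water = hide_weight * ratio
Substituting: Water = 28.0160 * 3.9090
Result: 109.5145 kg


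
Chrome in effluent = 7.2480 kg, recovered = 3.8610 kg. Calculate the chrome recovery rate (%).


Formula: Recovery = recovered / input * 100
Substituting: Recovery = 3.8610 / 7.2480 * 100
Result: 53.2699 %


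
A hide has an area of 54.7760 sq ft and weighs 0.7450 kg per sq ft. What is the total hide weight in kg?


Formula: Weight = area * weight_per_sqft
Substituting: Weight = 54.7760 * 0.7450
Result: 40.8081 kg


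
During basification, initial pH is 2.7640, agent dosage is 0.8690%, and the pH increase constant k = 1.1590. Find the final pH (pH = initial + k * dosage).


Formula: pH_final = pH_initial + k * base_pct
Substituting: pH_final = 2.7640 + 1.1590 * 0.8690
Result: 3.7712


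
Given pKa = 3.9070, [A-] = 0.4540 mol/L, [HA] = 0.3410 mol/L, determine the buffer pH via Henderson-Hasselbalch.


ratio = [A-] / [HA] = 0.4540 / 0.3410 = 1.3314
log10(ratio) = 0.1243
pH = pKa + log10(ratio) = 3.9070 + 0.1243 = 4.0313


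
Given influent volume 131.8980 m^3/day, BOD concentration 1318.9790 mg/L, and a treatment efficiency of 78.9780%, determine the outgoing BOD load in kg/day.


Load_in = volume * conc / 1000 = 131.8980 * 1318.9790 / 1000 = 173.9707 kg/day
Removed = Load_in * eff / 100 = 173.9707 * 78.9780 / 100 = 137.3986 kg/day
Load_out = Load_in - Removed = 173.9707 - 137.3986 = 36.5721 kg/day
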